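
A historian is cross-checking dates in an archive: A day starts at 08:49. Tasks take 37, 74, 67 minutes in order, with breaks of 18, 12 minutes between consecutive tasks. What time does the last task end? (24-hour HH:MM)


Start: 08:49 = 529 min from midnight
  after task 1 (37 min): 09:26
  after break (18 min): 09:44
  after task 2 (74 min): 10:58
  after break (12 min): 11:10
  after task 3 (67 min): 12:17
Total elapsed: 208 minutes
End time: 12:17

12:17


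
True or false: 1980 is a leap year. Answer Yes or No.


Year: 1980
Divisible by 4? 1980 / 4 = 495.0 -> Yes
Divisible by 100? 1980 / 100 = 19.8 -> No
Divisible by 4 but not 100, so it IS a leap year

Yes


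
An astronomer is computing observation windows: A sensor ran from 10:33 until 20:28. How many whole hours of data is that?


Start: 10:33
End: 20:28
Hour difference: 20 - 10 = 10 hours
Minute difference: 28 - 33 = -5 minutes
Total minutes: 595
Complete hours: 595 / 60 = 9 (remainder 55)

9


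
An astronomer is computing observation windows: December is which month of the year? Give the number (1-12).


Calendar month order:
11. November
12. December <--
December is month number 12

12


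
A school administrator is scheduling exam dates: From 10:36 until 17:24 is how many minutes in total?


Start time: 10:36 = 636 minutes from midnight
End time: 17:24 = 1044 minutes from midnight
Difference: 1044 - 636 = 408 minutes
That is 6 hours and 48 minutes

408


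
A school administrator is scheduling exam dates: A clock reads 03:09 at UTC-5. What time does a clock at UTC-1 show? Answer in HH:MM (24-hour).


Local time: 03:09 at UTC-5 (offset -5h)
Target zone: UTC-1 (offset -1h)
Difference: -1 - (-5) = 4 hours
Calculation: 3 + (4) = 7
Result: 07:09

07:09


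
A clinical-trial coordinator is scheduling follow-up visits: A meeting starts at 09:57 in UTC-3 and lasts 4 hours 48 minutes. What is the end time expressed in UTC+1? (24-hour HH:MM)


Start: 09:57 in UTC-3
Step 1 - add duration:
  minutes: 57 + 48 = 105 (carry 1h)
  hours: 9 + 4 + 1 = 14
  end in UTC-3: 14:45
Step 2 - convert UTC-3 -> UTC+1:
  offset difference: 1 - (-3) = 4 hours
  14 + (4) = 18 -> mod 24 = 18
Result: 18:45 in UTC+1

18:45


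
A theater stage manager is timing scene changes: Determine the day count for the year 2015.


Year: 2015
Check leap year rules:
Divisible by 4? No
2015 is not a leap year
Days: 365

365


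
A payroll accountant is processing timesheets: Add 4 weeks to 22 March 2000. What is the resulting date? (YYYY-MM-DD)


Start: 2000-03-22
Weeks to add: 4
Convert to days: 4 x 7 = 28 days
Add 28 days to 2000-03-22
Result: 2000-04-19

2000-04-19


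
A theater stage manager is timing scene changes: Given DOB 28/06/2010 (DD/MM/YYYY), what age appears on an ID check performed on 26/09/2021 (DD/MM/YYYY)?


Birth: 2010-06-28
Reference: 2021-09-26
Year difference: 2021 - 2010 = 11
Has birthday (06-28) occurred by 09-26? Yes
Age in full years: 11

11


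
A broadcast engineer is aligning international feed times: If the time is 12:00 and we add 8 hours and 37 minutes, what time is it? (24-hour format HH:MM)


Start time: 12:00
Adding: 8 hours 37 minutes
Minutes: 0 + 37 = 37
Hours: 12 + 8 + 0 = 20
Result: 20:37

20:37


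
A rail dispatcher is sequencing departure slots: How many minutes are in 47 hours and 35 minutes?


Hours: 47
Extra minutes: 35
Minutes per hour: 60
Hours to minutes: 47 x 60 = 2820
Total: 2820 + 35 = 2855

2855


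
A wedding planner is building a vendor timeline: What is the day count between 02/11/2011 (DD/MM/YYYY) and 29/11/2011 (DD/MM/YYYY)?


Start date: 2011-11-02
End date: 2011-11-29
Nov 2011: +27 days
Total: 27 days

27


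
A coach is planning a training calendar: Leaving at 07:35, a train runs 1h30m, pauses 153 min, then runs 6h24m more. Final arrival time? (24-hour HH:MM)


Depart: 07:35
Leg 1: +90 min -> 09:05
Layover: +153 min -> 11:38
Leg 2: +384 min -> 18:02
Total travel: 627 minutes = 10h 27m
Arrival: 18:02

18:02


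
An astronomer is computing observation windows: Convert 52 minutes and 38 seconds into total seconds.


Minutes: 52
Seconds: 38
Convert minutes to seconds: 52 x 60 = 3120
Add remaining seconds: 3120 + 38 = 3158

3158


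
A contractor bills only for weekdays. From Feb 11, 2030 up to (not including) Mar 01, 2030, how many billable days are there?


Start: 2030-02-11 (Monday)
End (exclusive): 2030-03-01 (Friday)
Total calendar days: 18
Full weeks: 18 // 7 = 2 -> 10 weekdays
Remaining 4 days starting on Monday:
  Mon(w), Tue(w), Wed(w), Thu(w) -> 4 weekdays
Total business days: 10 + 4 = 14

14


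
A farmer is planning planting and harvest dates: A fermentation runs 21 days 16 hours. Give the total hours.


Days: 21
Extra hours: 16
Hours per day: 24
Days to hours: 21 x 24 = 504
Total: 504 + 16 = 520

520


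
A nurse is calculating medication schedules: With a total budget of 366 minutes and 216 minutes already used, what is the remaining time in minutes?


Total budget: 366 minutes
Time used: 216 minutes
Remaining: 366 - 216 = 150 minutes
Percent used: 59.0%
Percent remaining: 41.0%

150


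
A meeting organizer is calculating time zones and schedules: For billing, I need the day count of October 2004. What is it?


Month: October
Year: 2004
October is a 31-day month
Total: 31 days

31


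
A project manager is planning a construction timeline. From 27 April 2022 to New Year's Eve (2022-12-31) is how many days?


Start: April 27, 2022
End: December 31, 2022
Days left in April: 3
May: 31
June: 30
July: 31
August: 31
... plus remaining months
Sum of remaining months: 245
Total: 3 + 245 = 248

248


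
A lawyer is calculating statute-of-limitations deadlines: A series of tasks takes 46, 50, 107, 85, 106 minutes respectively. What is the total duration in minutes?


Durations: 46, 50, 107, 85, 106
Running sum: 46
+ 50 = 96
+ 107 = 203
+ 85 = 288
+ 106 = 394
Total duration: 394 minutes
That is 6 hours and 34 minutes

394


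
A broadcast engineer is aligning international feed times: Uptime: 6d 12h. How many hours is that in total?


Days: 6
Extra hours: 12
Hours per day: 24
Days to hours: 6 x 24 = 144
Total: 144 + 12 = 156

156


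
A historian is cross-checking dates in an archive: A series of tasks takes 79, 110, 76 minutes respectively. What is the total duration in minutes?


Durations: 79, 110, 76
Running sum: 79
+ 110 = 189
+ 76 = 265
Total duration: 265 minutes
That is 4 hours and 25 minutes

265


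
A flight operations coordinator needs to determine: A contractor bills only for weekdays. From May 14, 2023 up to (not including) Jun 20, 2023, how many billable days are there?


Start: 2023-05-14 (Sunday)
End (exclusive): 2023-06-20 (Tuesday)
Total calendar days: 37
Full weeks: 37 // 7 = 5 -> 25 weekdays
Remaining 2 days starting on Sunday:
  Sun(-), Mon(w) -> 1 weekdays
Total business days: 25 + 1 = 26

26


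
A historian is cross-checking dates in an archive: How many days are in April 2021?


Month: April
Year: 2021
April is a 30-day month
Total: 30 days

30


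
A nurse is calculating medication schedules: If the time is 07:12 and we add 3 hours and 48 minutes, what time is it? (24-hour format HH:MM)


Start time: 07:12
Adding: 3 hours 48 minutes
Minutes: 12 + 48 = 60
Minute overflow: 60 >= 60, so carry 1 hour, minutes = 0
Hours: 7 + 3 + 1 = 11
Result: 11:00

11:00


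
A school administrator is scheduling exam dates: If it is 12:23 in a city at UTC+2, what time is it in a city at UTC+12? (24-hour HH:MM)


Local time: 12:23 at UTC+2 (offset 2h)
Target zone: UTC+12 (offset 12h)
Difference: 12 - (2) = 10 hours
Calculation: 12 + (10) = 22
Result: 22:23

22:23


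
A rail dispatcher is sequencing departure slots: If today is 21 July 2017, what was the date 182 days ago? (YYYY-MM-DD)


Start: 2017-07-21
Subtracting 182 days
Days already passed in July: 21
After going back through July: 161 more days to subtract
June 2017: 30 days, 131 remaining
May 2017: 31 days, 100 remaining
April 2017: 30 days, 70 remaining
March 2017: 31 days, 39 remaining
Result: 2017-01-20

2017-01-20


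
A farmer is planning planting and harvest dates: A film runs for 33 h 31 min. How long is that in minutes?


Hours: 33
Minutes: 31
Convert hours to minutes: 33 x 60 = 1980
Add remaining minutes: 1980 + 31 = 2011

2011


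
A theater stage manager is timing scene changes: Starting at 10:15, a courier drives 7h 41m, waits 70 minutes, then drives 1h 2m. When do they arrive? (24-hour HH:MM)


Depart: 10:15
Leg 1: +461 min -> 17:56
Layover: +70 min -> 19:06
Leg 2: +62 min -> 20:08
Total travel: 593 minutes = 9h 53m
Arrival: 20:08

20:08


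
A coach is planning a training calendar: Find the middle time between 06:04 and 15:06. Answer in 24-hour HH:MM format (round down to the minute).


Start time: 06:04 = 364 minutes from midnight
End time: 15:06 = 906 minutes from midnight
Sum: 364 + 906 = 1270
Midpoint: 1270 / 2 = 635 minutes
Convert: 635 / 60 = 10 hours, 35 minutes
Result: 10:35

10:35


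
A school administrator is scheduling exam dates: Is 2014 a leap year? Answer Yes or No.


Year: 2014
Divisible by 4? 2014 / 4 = 503.5 -> No
Not divisible by 4, so NOT a leap year

No


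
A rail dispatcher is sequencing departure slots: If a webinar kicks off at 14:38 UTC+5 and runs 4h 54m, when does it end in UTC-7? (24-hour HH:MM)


Start: 14:38 in UTC+5
Step 1 - add duration:
  minutes: 38 + 54 = 92 (carry 1h)
  hours: 14 + 4 + 1 = 19
  end in UTC+5: 19:32
Step 2 - convert UTC+5 -> UTC-7:
  offset difference: -7 - (5) = -12 hours
  19 + (-12) = 7 -> mod 24 = 7
Result: 07:32 in UTC-7

07:32


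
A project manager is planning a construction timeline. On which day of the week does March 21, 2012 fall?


Date: 2012-03-21
January 1, 2012 is a Sunday
Day of year: 81
Offset from Jan 1: 80 days
80 mod 7 = 3
Result: Wednesday

Wednesday


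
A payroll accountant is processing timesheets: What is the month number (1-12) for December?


Calendar month order:
11. November
12. December <--
December is month number 12

12


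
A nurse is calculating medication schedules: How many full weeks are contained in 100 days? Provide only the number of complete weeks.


Total days: 100
Days per week: 7
Division: 100 / 7 = 14 remainder 2
Complete weeks: 14
Remaining days: 2

14


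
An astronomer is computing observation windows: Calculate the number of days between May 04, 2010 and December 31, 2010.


Start: May 04, 2010
End: December 31, 2010
Days left in May: 27
June: 30
July: 31
August: 31
September: 30
... plus remaining months
Sum of remaining months: 214
Total: 27 + 214 = 241

241


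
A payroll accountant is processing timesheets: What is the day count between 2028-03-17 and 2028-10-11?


Start date: 2028-03-17
End date: 2028-10-11
Mar 2028: +15 days
Apr 2028: +30 days
May 2028: +31 days
... (5 more months)
Total: 208 days

208


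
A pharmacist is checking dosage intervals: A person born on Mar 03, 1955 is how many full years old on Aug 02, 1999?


Birth: 1955-03-03
Reference: 1999-08-02
Year difference: 1999 - 1955 = 44
Has birthday (03-03) occurred by 08-02? Yes
Age in full years: 44

44


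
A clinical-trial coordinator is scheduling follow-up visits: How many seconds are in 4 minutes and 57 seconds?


Minutes: 4
Extra seconds: 57
Seconds per minute: 60
Minutes to seconds: 4 x 60 = 240
Total: 240 + 57 = 297

297


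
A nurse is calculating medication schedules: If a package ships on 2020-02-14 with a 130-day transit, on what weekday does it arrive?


Start: 2020-02-14 (Friday)
Step 1 - find target date: add 130 days
  2020-02-14 + 130 days = 2020-06-23
Step 2 - day of week:
  130 mod 7 = 4
  Friday + 4 days -> Tuesday
Result: Tuesday (2020-06-23)

Tuesday


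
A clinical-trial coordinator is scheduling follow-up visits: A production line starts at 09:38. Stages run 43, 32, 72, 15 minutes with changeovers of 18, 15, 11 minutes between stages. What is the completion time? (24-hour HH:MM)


Start: 09:38 = 578 min from midnight
  after task 1 (43 min): 10:21
  after break (18 min): 10:39
  after task 2 (32 min): 11:11
  after break (15 min): 11:26
  after task 3 (72 min): 12:38
  after break (11 min): 12:49
  after task 4 (15 min): 13:04
Total elapsed: 206 minutes
End time: 13:04

13:04


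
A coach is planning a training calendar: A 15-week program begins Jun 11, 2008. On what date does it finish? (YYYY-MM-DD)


Start: 2008-06-11
Weeks to add: 15
Convert to days: 15 x 7 = 105 days
Add 105 days to 2008-06-11
Result: 2008-09-24

2008-09-24


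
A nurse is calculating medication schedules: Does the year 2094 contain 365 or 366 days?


Year: 2094
Check leap year rules:
Divisible by 4? No
2094 is not a leap year
Days: 365

365


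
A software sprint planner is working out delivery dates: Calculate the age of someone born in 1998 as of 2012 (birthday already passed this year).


Birth year: 1998
Current year: 2012
Age = current year - birth year
Age = 2012 - 1998 = 14

14


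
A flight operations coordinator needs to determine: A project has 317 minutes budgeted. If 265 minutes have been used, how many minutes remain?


Total budget: 317 minutes
Time used: 265 minutes
Remaining: 317 - 265 = 52 minutes
Percent used: 83.6%
Percent remaining: 16.4%

52


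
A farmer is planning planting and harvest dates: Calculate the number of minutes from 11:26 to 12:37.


Start time: 11:26 = 686 minutes from midnight
End time: 12:37 = 757 minutes from midnight
Difference: 757 - 686 = 71 minutes
That is 1 hours and 11 minutes

71


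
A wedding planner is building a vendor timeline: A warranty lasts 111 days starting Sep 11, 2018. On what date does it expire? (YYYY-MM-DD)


Start: 2018-09-11
Adding 111 days
Days remaining in September: 19
After September: 92 days still to add
October 2018: 31 days, 61 remaining
November 2018: 30 days, 31 remaining
December 2018 has 31 days, need 31
Result: 2018-12-31

2018-12-31


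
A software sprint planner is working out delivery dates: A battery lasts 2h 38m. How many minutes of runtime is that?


Hours: 2
Extra minutes: 38
Minutes per hour: 60
Hours to minutes: 2 x 60 = 120
Total: 120 + 38 = 158

158


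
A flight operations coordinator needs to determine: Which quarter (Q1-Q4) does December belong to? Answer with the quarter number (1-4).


Month: December (month 12)
Q1: January-March (months 1-3)
Q2: April-June (months 4-6)
Q3: July-September (months 7-9)
Q4: October-December (months 10-12)
Month 12 falls in Q4

4


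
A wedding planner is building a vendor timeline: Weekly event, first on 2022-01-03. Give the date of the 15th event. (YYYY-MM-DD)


First occurrence: 2022-01-03 (occurrence 1)
Each occurrence is 7 days after the previous.
Occurrence 15 is 14 weeks after the first.
14 weeks = 98 days
2022-01-03 + 98 days = 2022-04-11

2022-04-11


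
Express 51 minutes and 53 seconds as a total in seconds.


Minutes: 51
Seconds: 53
Convert minutes to seconds: 51 x 60 = 3060
Add remaining seconds: 3060 + 53 = 3113

3113


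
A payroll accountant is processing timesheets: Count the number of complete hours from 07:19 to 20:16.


Start: 07:19
End: 20:16
Hour difference: 20 - 7 = 13 hours
Minute difference: 16 - 19 = -3 minutes
Total minutes: 777
Complete hours: 777 / 60 = 12 (remainder 57)

12


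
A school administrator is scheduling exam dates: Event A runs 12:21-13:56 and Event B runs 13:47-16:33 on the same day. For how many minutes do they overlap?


Interval A: [741, 836] minutes from midnight
Interval B: [827, 993] minutes from midnight
Overlap start = max(741, 827) = 827
Overlap end = min(836, 993) = 836
Overlap = 836 - 827 = 9 minutes

9


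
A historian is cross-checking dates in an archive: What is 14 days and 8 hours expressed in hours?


Days: 14
Extra hours: 8
Hours per day: 24
Days to hours: 14 x 24 = 336
Total: 336 + 8 = 344

344


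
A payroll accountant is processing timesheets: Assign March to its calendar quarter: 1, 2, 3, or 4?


Month: March (month 3)
Q1: January-March (months 1-3)
Q2: April-June (months 4-6)
Q3: July-September (months 7-9)
Q4: October-December (months 10-12)
Month 3 falls in Q1

1


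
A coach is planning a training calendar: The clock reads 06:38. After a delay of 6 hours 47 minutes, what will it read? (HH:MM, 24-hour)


Start time: 06:38
Adding: 6 hours 47 minutes
Minutes: 38 + 47 = 85
Minute overflow: 85 >= 60, so carry 1 hour, minutes = 25
Hours: 6 + 6 + 1 = 13
Result: 13:25

13:25


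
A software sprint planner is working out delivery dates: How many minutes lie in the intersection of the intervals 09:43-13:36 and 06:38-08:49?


Interval A: [583, 816] minutes from midnight
Interval B: [398, 529] minutes from midnight
Overlap start = max(583, 398) = 583
Overlap end = min(816, 529) = 529
End <= start, so the intervals do not overlap: 0 minutes

0


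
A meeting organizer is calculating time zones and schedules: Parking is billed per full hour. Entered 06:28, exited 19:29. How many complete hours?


Start: 06:28
End: 19:29
Hour difference: 19 - 6 = 13 hours
Minute difference: 29 - 28 = 1 minutes
Total minutes: 781
Complete hours: 781 / 60 = 13 (remainder 1)

13


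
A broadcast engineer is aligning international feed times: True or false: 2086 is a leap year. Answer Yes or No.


Year: 2086
Divisible by 4? 2086 / 4 = 521.5 -> No
Not divisible by 4, so NOT a leap year

No


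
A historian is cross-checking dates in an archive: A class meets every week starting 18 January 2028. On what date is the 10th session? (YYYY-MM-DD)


First occurrence: 2028-01-18 (occurrence 1)
Each occurrence is 7 days after the previous.
Occurrence 10 is 9 weeks after the first.
9 weeks = 63 days
2028-01-18 + 63 days = 2028-03-21

2028-03-21


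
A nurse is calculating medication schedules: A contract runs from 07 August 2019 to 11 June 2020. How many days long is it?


Start date: 2019-08-07
End date: 2020-06-11
Aug 2019: +25 days
Sep 2019: +30 days
Oct 2019: +31 days
... (8 more months)
Total: 309 days

309


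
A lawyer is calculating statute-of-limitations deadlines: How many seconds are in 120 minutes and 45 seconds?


Minutes: 120
Seconds: 45
Convert minutes to seconds: 120 x 60 = 7200
Add remaining seconds: 7200 + 45 = 7245

7245


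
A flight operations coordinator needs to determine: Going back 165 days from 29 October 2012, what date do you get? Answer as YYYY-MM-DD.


Start: 2012-10-29
Subtracting 165 days
Days already passed in October: 29
After going back through October: 136 more days to subtract
September 2012: 30 days, 106 remaining
August 2012: 31 days, 75 remaining
July 2012: 31 days, 44 remaining
June 2012: 30 days, 14 remaining
Result: 2012-05-17

2012-05-17


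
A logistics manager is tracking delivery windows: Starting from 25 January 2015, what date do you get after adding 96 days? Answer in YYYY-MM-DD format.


Start: 2015-01-25
Adding 96 days
Days remaining in January: 6
After January: 90 days still to add
February 2015: 28 days, 62 remaining
March 2015: 31 days, 31 remaining
April 2015: 30 days, 1 remaining
May 2015 has 31 days, need 1
Result: 2015-05-01

2015-05-01


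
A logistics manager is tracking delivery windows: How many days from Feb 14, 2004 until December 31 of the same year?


Start: February 14, 2004
End: December 31, 2004
Days left in February: 15
March: 31
April: 30
May: 31
June: 30
... plus remaining months
Sum of remaining months: 306
Total: 15 + 306 = 321

321


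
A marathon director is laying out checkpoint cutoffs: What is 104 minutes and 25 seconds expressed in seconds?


Minutes: 104
Extra seconds: 25
Seconds per minute: 60
Minutes to seconds: 104 x 60 = 6240
Total: 6240 + 25 = 6265

6265


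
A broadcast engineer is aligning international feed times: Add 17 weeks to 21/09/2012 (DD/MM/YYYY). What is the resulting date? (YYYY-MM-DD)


Start: 2012-09-21
Weeks to add: 17
Convert to days: 17 x 7 = 119 days
Add 119 days to 2012-09-21
Result: 2013-01-18

2013-01-18


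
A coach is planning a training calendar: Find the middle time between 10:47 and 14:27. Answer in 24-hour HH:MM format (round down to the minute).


Start time: 10:47 = 647 minutes from midnight
End time: 14:27 = 867 minutes from midnight
Sum: 647 + 867 = 1514
Midpoint: 1514 / 2 = 757 minutes
Convert: 757 / 60 = 12 hours, 37 minutes
Result: 12:37

12:37


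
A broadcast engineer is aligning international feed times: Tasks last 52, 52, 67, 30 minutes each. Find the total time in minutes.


Durations: 52, 52, 67, 30
Running sum: 52
+ 52 = 104
+ 67 = 171
+ 30 = 201
Total duration: 201 minutes
That is 3 hours and 21 minutes

201


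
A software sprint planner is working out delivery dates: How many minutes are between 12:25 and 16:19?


Start time: 12:25 = 745 minutes from midnight
End time: 16:19 = 979 minutes from midnight
Difference: 979 - 745 = 234 minutes
That is 3 hours and 54 minutes

234


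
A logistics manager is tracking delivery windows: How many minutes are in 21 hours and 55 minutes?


Hours: 21
Extra minutes: 55
Minutes per hour: 60
Hours to minutes: 21 x 60 = 1260
Total: 1260 + 55 = 1315

1315


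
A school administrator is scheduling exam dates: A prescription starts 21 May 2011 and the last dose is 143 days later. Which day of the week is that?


Start: 2011-05-21 (Saturday)
Step 1 - find target date: add 143 days
  2011-05-21 + 143 days = 2011-10-11
Step 2 - day of week:
  143 mod 7 = 3
  Saturday + 3 days -> Tuesday
Result: Tuesday (2011-10-11)

Tuesday


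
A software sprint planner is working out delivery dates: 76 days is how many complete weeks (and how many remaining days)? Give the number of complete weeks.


Total days: 76
Days per week: 7
Division: 76 / 7 = 10 remainder 6
Complete weeks: 10
Remaining days: 6

10


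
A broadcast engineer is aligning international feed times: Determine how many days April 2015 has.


Month: April
Year: 2015
April is a 30-day month
Total: 30 days

30


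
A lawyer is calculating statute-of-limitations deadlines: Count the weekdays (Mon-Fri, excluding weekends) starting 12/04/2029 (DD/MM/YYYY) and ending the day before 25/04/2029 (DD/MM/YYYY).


Start: 2029-04-12 (Thursday)
End (exclusive): 2029-04-25 (Wednesday)
Total calendar days: 13
Full weeks: 13 // 7 = 1 -> 5 weekdays
Remaining 6 days starting on Thursday:
  Thu(w), Fri(w), Sat(-), Sun(-), Mon(w), Tue(w) -> 4 weekdays
Total business days: 5 + 4 = 9

9


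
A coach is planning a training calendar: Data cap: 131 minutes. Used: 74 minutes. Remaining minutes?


Total budget: 131 minutes
Time used: 74 minutes
Remaining: 131 - 74 = 57 minutes
Percent used: 56.5%
Percent remaining: 43.5%

57


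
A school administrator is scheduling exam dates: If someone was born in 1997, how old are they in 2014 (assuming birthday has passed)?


Birth year: 1997
Current year: 2014
Age = current year - birth year
Age = 2014 - 1997 = 17

17


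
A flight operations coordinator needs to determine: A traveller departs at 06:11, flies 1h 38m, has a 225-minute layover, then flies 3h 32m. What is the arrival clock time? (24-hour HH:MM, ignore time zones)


Depart: 06:11
Leg 1: +98 min -> 07:49
Layover: +225 min -> 11:34
Leg 2: +212 min -> 15:06
Total travel: 535 minutes = 8h 55m
Arrival: 15:06

15:06


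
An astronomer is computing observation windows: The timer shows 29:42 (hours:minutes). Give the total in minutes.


Hours: 29
Minutes: 42
Convert hours to minutes: 29 x 60 = 1740
Add remaining minutes: 1740 + 42 = 1782

1782


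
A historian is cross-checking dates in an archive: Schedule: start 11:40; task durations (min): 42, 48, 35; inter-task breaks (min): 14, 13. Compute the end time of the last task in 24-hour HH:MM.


Start: 11:40 = 700 min from midnight
  after task 1 (42 min): 12:22
  after break (14 min): 12:36
  after task 2 (48 min): 13:24
  after break (13 min): 13:37
  after task 3 (35 min): 14:12
Total elapsed: 152 minutes
End time: 14:12

14:12


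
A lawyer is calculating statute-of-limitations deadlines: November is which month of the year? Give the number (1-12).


Calendar month order:
10. October
11. November <--
12. December
November is month number 11

11


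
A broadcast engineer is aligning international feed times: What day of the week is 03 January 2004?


Date: 2004-01-03
January 1, 2004 is a Thursday
Day of year: 3
Offset from Jan 1: 2 days
2 mod 7 = 2
Result: Saturday

Saturday


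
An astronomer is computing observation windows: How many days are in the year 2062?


Year: 2062
Check leap year rules:
Divisible by 4? No
2062 is not a leap year
Days: 365

365


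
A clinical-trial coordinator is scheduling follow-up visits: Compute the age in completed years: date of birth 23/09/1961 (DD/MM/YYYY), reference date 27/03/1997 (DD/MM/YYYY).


Birth: 1961-09-23
Reference: 1997-03-27
Year difference: 1997 - 1961 = 36
Has birthday (09-23) occurred by 03-27? No
Birthday not yet reached this year -> subtract 1
Age in full years: 35

35


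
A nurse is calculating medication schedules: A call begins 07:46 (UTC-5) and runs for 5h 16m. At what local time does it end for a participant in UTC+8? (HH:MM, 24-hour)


Start: 07:46 in UTC-5
Step 1 - add duration:
  minutes: 46 + 16 = 62 (carry 1h)
  hours: 7 + 5 + 1 = 13
  end in UTC-5: 13:02
Step 2 - convert UTC-5 -> UTC+8:
  offset difference: 8 - (-5) = 13 hours
  13 + (13) = 26 -> mod 24 = 2
Result: 02:02 in UTC+8

02:02


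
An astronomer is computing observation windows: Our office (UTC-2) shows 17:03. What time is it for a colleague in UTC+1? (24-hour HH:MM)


Local time: 17:03 at UTC-2 (offset -2h)
Target zone: UTC+1 (offset 1h)
Difference: 1 - (-2) = 3 hours
Calculation: 17 + (3) = 20
Result: 20:03

20:03


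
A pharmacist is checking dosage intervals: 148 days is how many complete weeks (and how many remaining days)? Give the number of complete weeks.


Total days: 148
Days per week: 7
Division: 148 / 7 = 21 remainder 1
Complete weeks: 21
Remaining days: 1

21


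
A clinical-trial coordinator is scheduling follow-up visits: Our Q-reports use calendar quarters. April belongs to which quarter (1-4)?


Month: April (month 4)
Q1: January-March (months 1-3)
Q2: April-June (months 4-6)
Q3: July-September (months 7-9)
Q4: October-December (months 10-12)
Month 4 falls in Q2

2


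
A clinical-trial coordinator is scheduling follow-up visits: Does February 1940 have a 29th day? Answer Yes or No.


Year: 1940
Divisible by 4? 1940 / 4 = 485.0 -> Yes
Divisible by 100? 1940 / 100 = 19.4 -> No
Divisible by 4 but not 100, so it IS a leap year

Yes


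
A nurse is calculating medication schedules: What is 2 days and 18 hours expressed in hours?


Days: 2
Extra hours: 18
Hours per day: 24
Days to hours: 2 x 24 = 48
Total: 48 + 18 = 66

66


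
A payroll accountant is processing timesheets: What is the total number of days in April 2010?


Month: April
Year: 2010
April is a 30-day month
Total: 30 days

30


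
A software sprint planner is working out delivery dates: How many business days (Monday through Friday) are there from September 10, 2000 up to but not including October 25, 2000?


Start: 2000-09-10 (Sunday)
End (exclusive): 2000-10-25 (Wednesday)
Total calendar days: 45
Full weeks: 45 // 7 = 6 -> 30 weekdays
Remaining 3 days starting on Sunday:
  Sun(-), Mon(w), Tue(w) -> 2 weekdays
Total business days: 30 + 2 = 32

32


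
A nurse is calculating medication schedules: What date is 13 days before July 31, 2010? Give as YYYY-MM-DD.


Start: 2010-07-31
Subtracting 13 days
Days already passed in July: 31
Result: 2010-07-18

2010-07-18


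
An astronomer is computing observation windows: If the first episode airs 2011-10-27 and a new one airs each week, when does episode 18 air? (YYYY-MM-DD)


First occurrence: 2011-10-27 (occurrence 1)
Each occurrence is 7 days after the previous.
Occurrence 18 is 17 weeks after the first.
17 weeks = 119 days
2011-10-27 + 119 days = 2012-02-23

2012-02-23


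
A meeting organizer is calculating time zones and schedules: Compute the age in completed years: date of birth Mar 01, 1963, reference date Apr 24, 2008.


Birth: 1963-03-01
Reference: 2008-04-24
Year difference: 2008 - 1963 = 45
Has birthday (03-01) occurred by 04-24? Yes
Age in full years: 45

45


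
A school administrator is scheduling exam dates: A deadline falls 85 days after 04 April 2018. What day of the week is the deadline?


Start: 2018-04-04 (Wednesday)
Step 1 - find target date: add 85 days
  2018-04-04 + 85 days = 2018-06-28
Step 2 - day of week:
  85 mod 7 = 1
  Wednesday + 1 days -> Thursday
Result: Thursday (2018-06-28)

Thursday


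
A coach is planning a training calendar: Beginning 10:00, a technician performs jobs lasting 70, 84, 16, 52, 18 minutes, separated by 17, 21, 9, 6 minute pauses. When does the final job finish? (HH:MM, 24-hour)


Start: 10:00 = 600 min from midnight
  after task 1 (70 min): 11:10
  after break (17 min): 11:27
  after task 2 (84 min): 12:51
  after break (21 min): 13:12
  after task 3 (16 min): 13:28
  after break (9 min): 13:37
  after task 4 (52 min): 14:29
  after break (6 min): 14:35
  after task 5 (18 min): 14:53
Total elapsed: 293 minutes
End time: 14:53

14:53


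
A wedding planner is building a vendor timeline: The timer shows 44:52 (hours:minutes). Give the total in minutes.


Hours: 44
Minutes: 52
Convert hours to minutes: 44 x 60 = 2640
Add remaining minutes: 2640 + 52 = 2692

2692


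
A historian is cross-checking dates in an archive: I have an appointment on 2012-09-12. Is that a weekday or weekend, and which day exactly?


Date: 2012-09-12
January 1, 2012 is a Sunday
Day of year: 256
Offset from Jan 1: 255 days
255 mod 7 = 3
Result: Wednesday

Wednesday


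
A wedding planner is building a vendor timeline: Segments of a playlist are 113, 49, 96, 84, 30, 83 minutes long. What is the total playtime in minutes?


Durations: 113, 49, 96, 84, 30, 83
Running sum: 113
+ 49 = 162
+ 96 = 258
+ 84 = 342
+ 30 = 372
+ 83 = 455
Total duration: 455 minutes
That is 7 hours and 35 minutes

455


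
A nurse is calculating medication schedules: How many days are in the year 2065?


Year: 2065
Check leap year rules:
Divisible by 4? No
2065 is not a leap year
Days: 365

365


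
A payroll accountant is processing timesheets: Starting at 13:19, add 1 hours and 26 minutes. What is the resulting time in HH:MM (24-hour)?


Start time: 13:19
Adding: 1 hours 26 minutes
Minutes: 19 + 26 = 45
Hours: 13 + 1 + 0 = 14
Result: 14:45

14:45


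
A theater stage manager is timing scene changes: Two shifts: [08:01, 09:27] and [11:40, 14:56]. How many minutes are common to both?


Interval A: [481, 567] minutes from midnight
Interval B: [700, 896] minutes from midnight
Overlap start = max(481, 700) = 700
Overlap end = min(567, 896) = 567
End <= start, so the intervals do not overlap: 0 minutes

0


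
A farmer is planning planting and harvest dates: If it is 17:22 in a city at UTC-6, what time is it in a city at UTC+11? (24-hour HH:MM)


Local time: 17:22 at UTC-6 (offset -6h)
Target zone: UTC+11 (offset 11h)
Difference: 11 - (-6) = 17 hours
Calculation: 17 + (17) = 34
Wraparound: (34) mod 24 = 10
Result: 10:22

10:22


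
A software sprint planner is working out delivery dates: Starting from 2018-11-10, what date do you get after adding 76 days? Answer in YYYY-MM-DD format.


Start: 2018-11-10
Adding 76 days
Days remaining in November: 20
After November: 56 days still to add
December 2018: 31 days, 25 remaining
January 2019 has 31 days, need 25
Result: 2019-01-25

2019-01-25


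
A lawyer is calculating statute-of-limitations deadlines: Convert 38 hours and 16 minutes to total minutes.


Hours: 38
Extra minutes: 16
Minutes per hour: 60
Hours to minutes: 38 x 60 = 2280
Total: 2280 + 16 = 2296

2296


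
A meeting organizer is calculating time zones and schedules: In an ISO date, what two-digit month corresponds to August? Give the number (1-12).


Calendar month order:
7. July
8. August <--
9. September
August is month number 8

8


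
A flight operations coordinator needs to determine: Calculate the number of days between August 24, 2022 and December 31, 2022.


Start: August 24, 2022
End: December 31, 2022
Days left in August: 7
September: 30
October: 31
November: 30
December: 31
Sum of remaining months: 122
Total: 7 + 122 = 129

129


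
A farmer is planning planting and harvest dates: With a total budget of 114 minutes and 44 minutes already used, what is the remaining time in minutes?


Total budget: 114 minutes
Time used: 44 minutes
Remaining: 114 - 44 = 70 minutes
Percent used: 38.6%
Percent remaining: 61.4%

70


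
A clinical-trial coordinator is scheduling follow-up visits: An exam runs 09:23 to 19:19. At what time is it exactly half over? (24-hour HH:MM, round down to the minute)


Start time: 09:23 = 563 minutes from midnight
End time: 19:19 = 1159 minutes from midnight
Sum: 563 + 1159 = 1722
Midpoint: 1722 / 2 = 861 minutes
Convert: 861 / 60 = 14 hours, 21 minutes
Result: 14:21

14:21


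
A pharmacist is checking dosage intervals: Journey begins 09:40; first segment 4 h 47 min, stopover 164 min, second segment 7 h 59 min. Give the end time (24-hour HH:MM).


Depart: 09:40
Leg 1: +287 min -> 14:27
Layover: +164 min -> 17:11
Leg 2: +479 min -> 01:10
Total travel: 930 minutes = 15h 30m
Arrival: 01:10

01:10


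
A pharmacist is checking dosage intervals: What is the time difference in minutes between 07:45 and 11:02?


Start time: 07:45 = 465 minutes from midnight
End time: 11:02 = 662 minutes from midnight
Difference: 662 - 465 = 197 minutes
That is 3 hours and 17 minutes

197


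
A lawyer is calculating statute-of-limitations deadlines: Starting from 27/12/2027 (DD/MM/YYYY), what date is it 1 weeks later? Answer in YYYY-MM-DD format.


Start: 2027-12-27
Weeks to add: 1
Convert to days: 1 x 7 = 7 days
Add 7 days to 2027-12-27
Result: 2028-01-03

2028-01-03


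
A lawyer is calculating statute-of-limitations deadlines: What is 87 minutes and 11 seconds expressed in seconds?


Minutes: 87
Extra seconds: 11
Seconds per minute: 60
Minutes to seconds: 87 x 60 = 5220
Total: 5220 + 11 = 5231

5231


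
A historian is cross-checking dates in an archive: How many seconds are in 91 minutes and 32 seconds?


Minutes: 91
Seconds: 32
Convert minutes to seconds: 91 x 60 = 5460
Add remaining seconds: 5460 + 32 = 5492

5492


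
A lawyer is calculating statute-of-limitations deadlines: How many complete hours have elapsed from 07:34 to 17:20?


Start: 07:34
End: 17:20
Hour difference: 17 - 7 = 10 hours
Minute difference: 20 - 34 = -14 minutes
Total minutes: 586
Complete hours: 586 / 60 = 9 (remainder 46)

9


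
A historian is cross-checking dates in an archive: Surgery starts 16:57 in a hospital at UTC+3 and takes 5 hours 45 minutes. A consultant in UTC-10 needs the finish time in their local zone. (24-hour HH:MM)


Start: 16:57 in UTC+3
Step 1 - add duration:
  minutes: 57 + 45 = 102 (carry 1h)
  hours: 16 + 5 + 1 = 22
  end in UTC+3: 22:42
Step 2 - convert UTC+3 -> UTC-10:
  offset difference: -10 - (3) = -13 hours
  22 + (-13) = 9 -> mod 24 = 9
Result: 09:42 in UTC-10

09:42


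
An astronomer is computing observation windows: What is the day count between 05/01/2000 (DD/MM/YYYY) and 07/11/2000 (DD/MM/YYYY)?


Start date: 2000-01-05
End date: 2000-11-07
Jan 2000: +27 days
Feb 2000: +29 days
Mar 2000: +31 days
... (8 more months)
Total: 307 days

307


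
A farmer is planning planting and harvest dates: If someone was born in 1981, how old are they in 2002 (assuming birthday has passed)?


Birth year: 1981
Current year: 2002
Age = current year - birth year
Age = 2002 - 1981 = 21

21


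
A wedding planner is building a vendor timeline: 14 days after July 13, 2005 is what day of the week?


Start: 2005-07-13 (Wednesday)
Step 1 - find target date: add 14 days
  2005-07-13 + 14 days = 2005-07-27
Step 2 - day of week:
  14 mod 7 = 0
  Wednesday + 0 days -> Wednesday
Result: Wednesday (2005-07-27)

Wednesday


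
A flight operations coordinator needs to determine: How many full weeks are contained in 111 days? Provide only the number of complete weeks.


Total days: 111
Days per week: 7
Division: 111 / 7 = 15 remainder 6
Complete weeks: 15
Remaining days: 6

15


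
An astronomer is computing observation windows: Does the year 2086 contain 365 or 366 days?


Year: 2086
Check leap year rules:
Divisible by 4? No
2086 is not a leap year
Days: 365

365


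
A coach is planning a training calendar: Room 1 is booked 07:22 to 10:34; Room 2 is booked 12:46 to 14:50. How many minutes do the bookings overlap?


Interval A: [442, 634] minutes from midnight
Interval B: [766, 890] minutes from midnight
Overlap start = max(442, 766) = 766
Overlap end = min(634, 890) = 634
End <= start, so the intervals do not overlap: 0 minutes

0


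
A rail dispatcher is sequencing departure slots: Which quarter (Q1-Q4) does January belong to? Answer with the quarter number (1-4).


Month: January (month 1)
Q1: January-March (months 1-3)
Q2: April-June (months 4-6)
Q3: July-September (months 7-9)
Q4: October-December (months 10-12)
Month 1 falls in Q1

1


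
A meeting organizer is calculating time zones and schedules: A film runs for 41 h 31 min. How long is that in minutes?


Hours: 41
Minutes: 31
Convert hours to minutes: 41 x 60 = 2460
Add remaining minutes: 2460 + 31 = 2491

2491


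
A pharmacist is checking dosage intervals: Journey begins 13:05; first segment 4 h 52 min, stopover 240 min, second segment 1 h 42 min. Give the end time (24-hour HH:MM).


Depart: 13:05
Leg 1: +292 min -> 17:57
Layover: +240 min -> 21:57
Leg 2: +102 min -> 23:39
Total travel: 634 minutes = 10h 34m
Arrival: 23:39

23:39


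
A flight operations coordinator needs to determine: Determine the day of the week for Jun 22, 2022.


Date: 2022-06-22
January 1, 2022 is a Saturday
Day of year: 173
Offset from Jan 1: 172 days
172 mod 7 = 4
Result: Wednesday

Wednesday


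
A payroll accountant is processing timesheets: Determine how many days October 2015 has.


Month: October
Year: 2015
October is a 31-day month
Total: 31 days

31


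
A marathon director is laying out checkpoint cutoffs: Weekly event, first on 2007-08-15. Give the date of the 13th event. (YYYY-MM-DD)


First occurrence: 2007-08-15 (occurrence 1)
Each occurrence is 7 days after the previous.
Occurrence 13 is 12 weeks after the first.
12 weeks = 84 days
2007-08-15 + 84 days = 2007-11-07

2007-11-07


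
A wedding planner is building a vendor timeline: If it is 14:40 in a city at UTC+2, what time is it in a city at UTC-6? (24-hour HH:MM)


Local time: 14:40 at UTC+2 (offset 2h)
Target zone: UTC-6 (offset -6h)
Difference: -6 - (2) = -8 hours
Calculation: 14 + (-8) = 6
Result: 06:40

06:40


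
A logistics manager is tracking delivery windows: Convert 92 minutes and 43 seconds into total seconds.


Minutes: 92
Seconds: 43
Convert minutes to seconds: 92 x 60 = 5520
Add remaining seconds: 5520 + 43 = 5563

5563


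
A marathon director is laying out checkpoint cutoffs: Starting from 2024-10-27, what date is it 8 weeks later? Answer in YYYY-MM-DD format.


Start: 2024-10-27
Weeks to add: 8
Convert to days: 8 x 7 = 56 days
Add 56 days to 2024-10-27
Result: 2024-12-22

2024-12-22


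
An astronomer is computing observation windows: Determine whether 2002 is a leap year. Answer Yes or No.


Year: 2002
Divisible by 4? 2002 / 4 = 500.5 -> No
Not divisible by 4, so NOT a leap year

No


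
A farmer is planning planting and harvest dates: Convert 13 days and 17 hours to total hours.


Days: 13
Extra hours: 17
Hours per day: 24
Days to hours: 13 x 24 = 312
Total: 312 + 17 = 329

329
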